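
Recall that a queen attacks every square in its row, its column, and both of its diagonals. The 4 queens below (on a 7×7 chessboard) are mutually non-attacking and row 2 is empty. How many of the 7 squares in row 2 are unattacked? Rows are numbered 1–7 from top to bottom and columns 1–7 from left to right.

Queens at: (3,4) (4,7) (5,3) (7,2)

1

(3,4) attacks row 2 at column 4 and diagonals 3, 5.
(4,7) attacks row 2 at column 7 and diagonals 5.
(5,3) attacks row 2 at column 3 and diagonals 6.
(7,2) attacks row 2 at column 2 and diagonals 7.
Attacked columns: {2, 3, 4, 5, 6, 7}. Safe: {1}.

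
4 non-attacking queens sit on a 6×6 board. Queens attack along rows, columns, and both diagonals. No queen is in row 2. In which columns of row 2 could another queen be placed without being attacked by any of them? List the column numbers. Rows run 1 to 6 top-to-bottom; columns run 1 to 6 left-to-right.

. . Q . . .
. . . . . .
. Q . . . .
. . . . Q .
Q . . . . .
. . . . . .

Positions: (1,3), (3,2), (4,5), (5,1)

(1,3) attacks row 2 at column 3 and diagonals 2, 4.
(3,2) attacks row 2 at column 2 and diagonals 1, 3.
(4,5) attacks row 2 at column 5 and diagonals 3.
(5,1) attacks row 2 at column 1 and diagonals 4.
Attacked columns: {1, 2, 3, 4, 5}. Safe: {6}.

columns 6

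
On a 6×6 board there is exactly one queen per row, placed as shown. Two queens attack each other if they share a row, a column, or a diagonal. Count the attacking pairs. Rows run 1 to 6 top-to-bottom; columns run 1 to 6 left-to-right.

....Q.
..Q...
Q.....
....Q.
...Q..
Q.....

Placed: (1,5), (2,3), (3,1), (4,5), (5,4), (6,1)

4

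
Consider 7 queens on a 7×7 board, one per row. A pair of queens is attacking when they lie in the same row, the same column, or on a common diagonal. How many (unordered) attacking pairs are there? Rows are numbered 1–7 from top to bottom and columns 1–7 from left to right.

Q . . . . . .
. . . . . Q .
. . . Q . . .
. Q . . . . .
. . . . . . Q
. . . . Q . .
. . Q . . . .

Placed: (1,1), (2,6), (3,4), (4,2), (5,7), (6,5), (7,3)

0

All columns are distinct and no two queens satisfy |Δrow| = |Δcol|, so no pair attacks.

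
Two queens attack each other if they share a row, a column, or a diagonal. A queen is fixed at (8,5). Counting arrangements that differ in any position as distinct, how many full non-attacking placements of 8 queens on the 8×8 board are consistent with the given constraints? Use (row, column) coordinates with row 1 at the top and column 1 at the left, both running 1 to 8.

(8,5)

Branch on row 1: col 1 → 1; col 2 → 3; col 3 → 4; col 4 → 3; col 6 → 3; col 7 → 3; col 8 → 1.
Sum: 1 + 3 + 4 + 3 + 3 + 3 + 1 = 18.

18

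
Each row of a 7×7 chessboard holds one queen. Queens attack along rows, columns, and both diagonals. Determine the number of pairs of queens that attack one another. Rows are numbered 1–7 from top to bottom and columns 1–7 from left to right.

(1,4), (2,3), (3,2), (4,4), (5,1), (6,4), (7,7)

7

Same column: (1,4)–(4,4) (column 4); (1,4)–(6,4) (column 4); (4,4)–(6,4) (column 4).
Same diagonal: (1,4)–(2,3) (|1−2| = |4−3| = 1); (1,4)–(3,2) (|1−3| = |4−2| = 2); (2,3)–(3,2) (|2−3| = |3−2| = 1); (4,4)–(7,7) (|4−7| = |4−7| = 3).
Total attacking pairs: 7.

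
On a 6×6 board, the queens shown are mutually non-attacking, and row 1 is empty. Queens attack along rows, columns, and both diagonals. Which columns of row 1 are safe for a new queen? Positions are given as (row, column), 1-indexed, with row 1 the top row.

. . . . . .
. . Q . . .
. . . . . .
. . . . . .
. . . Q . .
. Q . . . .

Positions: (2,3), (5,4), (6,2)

(2,3) attacks row 1 at column 3 and diagonals 2, 4.
(5,4) attacks row 1 at column 4.
(6,2) attacks row 1 at column 2.
Attacked columns: {2, 3, 4}. Safe: {1, 5, 6}.

columns 1, 5, 6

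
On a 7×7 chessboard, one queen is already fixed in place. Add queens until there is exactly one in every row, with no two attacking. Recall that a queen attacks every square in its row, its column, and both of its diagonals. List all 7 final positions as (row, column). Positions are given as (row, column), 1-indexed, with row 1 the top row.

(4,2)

Row 1: attacked by (4,2)→{2,5}. Safe: 1, 3, 4, 6, 7. Place at column 3.
Row 2: attacked by (1,3)→{2,3,4}; (4,2)→{2,4}. Safe: 1, 5, 6, 7. Place at column 5.
Row 3: attacked by (1,3)→{1,3,5}; (2,5)→{4,5,6}; (4,2)→{1,2,3}. Safe: 7. Place at column 7.
Row 5: attacked by (1,3)→{3,7}; (2,5)→{2,5}; (3,7)→{5,7}; (4,2)→{1,2,3}. Safe: 4, 6. Place at column 4.
Row 6: attacked by (1,3)→{3}; (2,5)→{1,5}; (3,7)→{4,7}; (4,2)→{2,4}; (5,4)→{3,4,5}. Safe: 6. Place at column 6.
Row 7: attacked by (1,3)→{3}; (2,5)→{5}; (3,7)→{3,7}; (4,2)→{2,5}; (5,4)→{2,4,6}; (6,6)→{5,6,7}. Safe: 1. Place at column 1.
Columns [3, 5, 7, 2, 4, 6, 1], r−c [-2, -3, -4, 2, 1, 0, 6], r+c [4, 7, 10, 6, 9, 12, 8] are all distinct, so no two queens attack.

(1,3) (2,5) (3,7) (4,2) (5,4) (6,6) (7,1)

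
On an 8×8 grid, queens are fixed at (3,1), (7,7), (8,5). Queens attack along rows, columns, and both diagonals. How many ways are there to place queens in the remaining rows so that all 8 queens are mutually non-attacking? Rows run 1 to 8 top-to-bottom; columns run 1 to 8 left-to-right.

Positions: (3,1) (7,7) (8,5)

3

Branch on row 1: col 2 → 0; col 4 → 1; col 6 → 1; col 8 → 1.
Sum: 0 + 1 + 1 + 1 = 3.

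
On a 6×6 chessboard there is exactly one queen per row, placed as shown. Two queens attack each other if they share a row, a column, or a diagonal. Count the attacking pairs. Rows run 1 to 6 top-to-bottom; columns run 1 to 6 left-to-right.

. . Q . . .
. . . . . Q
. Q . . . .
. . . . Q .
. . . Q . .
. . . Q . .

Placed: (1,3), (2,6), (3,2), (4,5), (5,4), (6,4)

3

Same column: (5,4)–(6,4) (column 4).
Same diagonal: (3,2)–(5,4) (|3−5| = |2−4| = 2); (4,5)–(5,4) (|4−5| = |5−4| = 1).
Total attacking pairs: 3.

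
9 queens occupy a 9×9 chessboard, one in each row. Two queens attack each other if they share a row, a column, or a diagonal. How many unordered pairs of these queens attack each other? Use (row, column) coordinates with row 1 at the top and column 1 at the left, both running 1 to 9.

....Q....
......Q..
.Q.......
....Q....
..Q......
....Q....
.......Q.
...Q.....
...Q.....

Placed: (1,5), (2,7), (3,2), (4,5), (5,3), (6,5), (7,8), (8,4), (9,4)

7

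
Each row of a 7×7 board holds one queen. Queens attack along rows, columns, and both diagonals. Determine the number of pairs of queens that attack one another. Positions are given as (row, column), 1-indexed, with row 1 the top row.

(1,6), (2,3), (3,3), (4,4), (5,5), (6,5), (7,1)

6

Same column: (2,3)–(3,3) (column 3); (5,5)–(6,5) (column 5).
Same diagonal: (3,3)–(4,4) (|3−4| = |3−4| = 1); (3,3)–(5,5) (|3−5| = |3−5| = 2); (4,4)–(5,5) (|4−5| = |4−5| = 1); (4,4)–(7,1) (|4−7| = |4−1| = 3).
Total attacking pairs: 6.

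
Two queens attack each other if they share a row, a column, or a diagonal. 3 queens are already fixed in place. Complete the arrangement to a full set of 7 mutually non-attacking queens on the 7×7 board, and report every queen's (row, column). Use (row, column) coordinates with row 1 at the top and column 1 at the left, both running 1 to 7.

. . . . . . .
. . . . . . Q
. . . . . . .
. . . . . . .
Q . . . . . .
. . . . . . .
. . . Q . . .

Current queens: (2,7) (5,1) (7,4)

(1,2) (2,7) (3,5) (4,3) (5,1) (6,6) (7,4)

Row 1: attacked by (2,7)→{6,7}; (5,1)→{1,5}; (7,4)→{4}. Safe: 2, 3. Place at column 2.
Row 3: attacked by (1,2)→{2,4}; (2,7)→{6,7}; (5,1)→{1,3}; (7,4)→{4}. Safe: 5. Place at column 5.
Row 4: attacked by (1,2)→{2,5}; (2,7)→{5,7}; (3,5)→{4,5,6}; (5,1)→{1,2}; (7,4)→{1,4,7}. Safe: 3. Place at column 3.
Row 6: attacked by (1,2)→{2,7}; (2,7)→{3,7}; (3,5)→{2,5}; (4,3)→{1,3,5}; (5,1)→{1,2}; (7,4)→{3,4,5}. Safe: 6. Place at column 6.
Columns [2, 7, 5, 3, 1, 6, 4], r−c [-1, -5, -2, 1, 4, 0, 3], r+c [3, 9, 8, 7, 6, 12, 11] are all distinct, so no two queens attack.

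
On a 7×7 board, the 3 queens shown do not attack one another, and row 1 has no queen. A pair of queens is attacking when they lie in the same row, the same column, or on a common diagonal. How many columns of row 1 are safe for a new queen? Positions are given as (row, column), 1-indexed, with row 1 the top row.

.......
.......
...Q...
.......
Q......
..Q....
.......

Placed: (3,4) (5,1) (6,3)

(3,4) attacks row 1 at column 4 and diagonals 2, 6.
(5,1) attacks row 1 at column 1 and diagonals 5.
(6,3) attacks row 1 at column 3.
Attacked columns: {1, 2, 3, 4, 5, 6}. Safe: {7}.

1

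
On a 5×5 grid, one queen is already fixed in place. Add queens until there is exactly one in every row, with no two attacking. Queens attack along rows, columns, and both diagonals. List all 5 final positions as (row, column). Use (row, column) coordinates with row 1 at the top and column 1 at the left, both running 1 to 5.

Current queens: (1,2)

Row 2: attacked by (1,2)→{1,2,3}. Safe: 4, 5. Place at column 4.
Row 3: attacked by (1,2)→{2,4}; (2,4)→{3,4,5}. Safe: 1. Place at column 1.
Row 4: attacked by (1,2)→{2,5}; (2,4)→{2,4}; (3,1)→{1,2}. Safe: 3. Place at column 3.
Row 5: attacked by (1,2)→{2}; (2,4)→{1,4}; (3,1)→{1,3}; (4,3)→{2,3,4}. Safe: 5. Place at column 5.
Columns [2, 4, 1, 3, 5], r−c [-1, -2, 2, 1, 0], r+c [3, 6, 4, 7, 10] are all distinct, so no two queens attack.

(1,2) (2,4) (3,1) (4,3) (5,5)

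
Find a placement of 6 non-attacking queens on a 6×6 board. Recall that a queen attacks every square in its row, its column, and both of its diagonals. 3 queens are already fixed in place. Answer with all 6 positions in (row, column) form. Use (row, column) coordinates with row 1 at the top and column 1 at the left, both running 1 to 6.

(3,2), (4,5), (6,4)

Row 1: attacked by (3,2)→{2,4}; (4,5)→{2,5}; (6,4)→{4}. Safe: 1, 3, 6. Place at column 3.
Row 2: attacked by (1,3)→{2,3,4}; (3,2)→{1,2,3}; (4,5)→{3,5}; (6,4)→{4}. Safe: 6. Place at column 6.
Row 5: attacked by (1,3)→{3}; (2,6)→{3,6}; (3,2)→{2,4}; (4,5)→{4,5,6}; (6,4)→{3,4,5}. Safe: 1. Place at column 1.
Columns [3, 6, 2, 5, 1, 4], r−c [-2, -4, 1, -1, 4, 2], r+c [4, 8, 5, 9, 6, 10] are all distinct, so no two queens attack.

(1,3) (2,6) (3,2) (4,5) (5,1) (6,4)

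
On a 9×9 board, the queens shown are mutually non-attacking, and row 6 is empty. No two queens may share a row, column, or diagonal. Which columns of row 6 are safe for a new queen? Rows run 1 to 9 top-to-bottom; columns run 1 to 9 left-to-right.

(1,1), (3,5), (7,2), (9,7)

(1,1) attacks row 6 at column 1 and diagonals 6.
(3,5) attacks row 6 at column 5 and diagonals 2, 8.
(7,2) attacks row 6 at column 2 and diagonals 1, 3.
(9,7) attacks row 6 at column 7 and diagonals 4.
Attacked columns: {1, 2, 3, 4, 5, 6, 7, 8}. Safe: {9}.

columns 9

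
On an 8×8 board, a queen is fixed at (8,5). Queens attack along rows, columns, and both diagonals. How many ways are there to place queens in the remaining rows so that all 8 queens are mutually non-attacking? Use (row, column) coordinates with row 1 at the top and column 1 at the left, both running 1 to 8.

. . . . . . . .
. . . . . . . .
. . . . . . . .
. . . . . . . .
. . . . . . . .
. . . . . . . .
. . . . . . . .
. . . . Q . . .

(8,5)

18

Branch on row 1: col 1 → 1; col 2 → 3; col 3 → 4; col 4 → 3; col 6 → 3; col 7 → 3; col 8 → 1.
Sum: 1 + 3 + 4 + 3 + 3 + 3 + 1 = 18.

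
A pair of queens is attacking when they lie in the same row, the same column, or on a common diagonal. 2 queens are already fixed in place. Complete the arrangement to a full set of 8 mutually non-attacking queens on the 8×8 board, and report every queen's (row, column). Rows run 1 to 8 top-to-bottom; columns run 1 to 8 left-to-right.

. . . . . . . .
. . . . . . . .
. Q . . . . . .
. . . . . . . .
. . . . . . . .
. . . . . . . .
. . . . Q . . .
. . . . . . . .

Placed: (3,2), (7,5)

(1,6) (2,8) (3,2) (4,4) (5,1) (6,7) (7,5) (8,3)

Row 1: attacked by (3,2)→{2,4}; (7,5)→{5}. Safe: 1, 3, 6, 7, 8. Place at column 6.
Row 2: attacked by (1,6)→{5,6,7}; (3,2)→{1,2,3}; (7,5)→{5}. Safe: 4, 8. Place at column 8.
Row 4: attacked by (1,6)→{3,6}; (2,8)→{6,8}; (3,2)→{1,2,3}; (7,5)→{2,5,8}. Safe: 4, 7. Place at column 4.
Row 5: attacked by (1,6)→{2,6}; (2,8)→{5,8}; (3,2)→{2,4}; (4,4)→{3,4,5}; (7,5)→{3,5,7}. Safe: 1. Place at column 1.
Row 6: attacked by (1,6)→{1,6}; (2,8)→{4,8}; (3,2)→{2,5}; (4,4)→{2,4,6}; (5,1)→{1,2}; (7,5)→{4,5,6}. Safe: 3, 7. Place at column 7.
Row 8: attacked by (1,6)→{6}; (2,8)→{2,8}; (3,2)→{2,7}; (4,4)→{4,8}; (5,1)→{1,4}; (6,7)→{5,7}; (7,5)→{4,5,6}. Safe: 3. Place at column 3.
Columns [6, 8, 2, 4, 1, 7, 5, 3], r−c [-5, -6, 1, 0, 4, -1, 2, 5], r+c [7, 10, 5, 8, 6, 13, 12, 11] are all distinct, so no two queens attack.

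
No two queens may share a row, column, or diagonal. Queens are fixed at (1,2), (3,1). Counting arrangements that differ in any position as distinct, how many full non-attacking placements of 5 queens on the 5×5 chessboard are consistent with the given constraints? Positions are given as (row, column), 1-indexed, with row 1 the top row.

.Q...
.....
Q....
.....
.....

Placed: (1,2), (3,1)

Branch on row 2: col 4 → 1; col 5 → 0.
Sum: 1 + 0 = 1.

1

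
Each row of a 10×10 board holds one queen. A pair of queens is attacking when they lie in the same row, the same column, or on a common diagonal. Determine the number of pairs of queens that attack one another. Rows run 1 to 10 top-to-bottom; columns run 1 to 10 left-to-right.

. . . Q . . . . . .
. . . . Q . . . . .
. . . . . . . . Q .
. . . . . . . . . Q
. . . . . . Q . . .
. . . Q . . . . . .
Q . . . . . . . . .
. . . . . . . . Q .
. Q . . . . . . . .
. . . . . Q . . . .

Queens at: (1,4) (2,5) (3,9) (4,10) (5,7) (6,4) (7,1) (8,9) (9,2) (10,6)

5

Same column: (1,4)–(6,4) (column 4); (3,9)–(8,9) (column 9).
Same diagonal: (1,4)–(2,5) (|1−2| = |4−5| = 1); (3,9)–(4,10) (|3−4| = |9−10| = 1); (3,9)–(5,7) (|3−5| = |9−7| = 2).
Total attacking pairs: 5.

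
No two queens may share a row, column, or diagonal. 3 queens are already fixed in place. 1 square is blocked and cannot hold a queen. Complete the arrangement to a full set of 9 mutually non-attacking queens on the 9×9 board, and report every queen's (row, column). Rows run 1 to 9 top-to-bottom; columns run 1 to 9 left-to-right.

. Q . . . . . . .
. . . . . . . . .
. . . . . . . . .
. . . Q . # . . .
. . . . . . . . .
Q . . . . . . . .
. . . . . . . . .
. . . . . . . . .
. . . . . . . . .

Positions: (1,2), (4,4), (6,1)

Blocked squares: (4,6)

Row 2: attacked by (1,2)→{1,2,3}; (4,4)→{2,4,6}; (6,1)→{1,5}. Safe: 7, 8, 9. Place at column 9.
Row 3: attacked by (1,2)→{2,4}; (2,9)→{8,9}; (4,4)→{3,4,5}; (6,1)→{1,4}. Safe: 6, 7. Place at column 6.
Row 5: attacked by (1,2)→{2,6}; (2,9)→{6,9}; (3,6)→{4,6,8}; (4,4)→{3,4,5}; (6,1)→{1,2}. Safe: 7. Place at column 7.
Row 7: attacked by (1,2)→{2,8}; (2,9)→{4,9}; (3,6)→{2,6}; (4,4)→{1,4,7}; (5,7)→{5,7,9}; (6,1)→{1,2}. Safe: 3. Place at column 3.
Row 8: attacked by (1,2)→{2,9}; (2,9)→{3,9}; (3,6)→{1,6}; (4,4)→{4,8}; (5,7)→{4,7}; (6,1)→{1,3}; (7,3)→{2,3,4}. Safe: 5. Place at column 5.
Row 9: attacked by (1,2)→{2}; (2,9)→{2,9}; (3,6)→{6}; (4,4)→{4,9}; (5,7)→{3,7}; (6,1)→{1,4}; (7,3)→{1,3,5}; (8,5)→{4,5,6}. Safe: 8. Place at column 8.
Columns [2, 9, 6, 4, 7, 1, 3, 5, 8], r−c [-1, -7, -3, 0, -2, 5, 4, 3, 1], r+c [3, 11, 9, 8, 12, 7, 10, 13, 17] are all distinct, so no two queens attack.

(1,2) (2,9) (3,6) (4,4) (5,7) (6,1) (7,3) (8,5) (9,8)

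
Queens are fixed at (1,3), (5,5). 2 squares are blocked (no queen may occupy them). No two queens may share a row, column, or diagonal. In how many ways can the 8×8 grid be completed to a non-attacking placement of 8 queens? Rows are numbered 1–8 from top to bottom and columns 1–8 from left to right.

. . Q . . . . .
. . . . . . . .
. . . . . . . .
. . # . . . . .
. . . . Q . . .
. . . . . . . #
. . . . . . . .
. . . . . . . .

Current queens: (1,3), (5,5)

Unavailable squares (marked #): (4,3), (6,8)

Branch on row 2: col 1 → 0; col 6 → 2; col 7 → 1.
Sum: 0 + 2 + 1 = 3.

3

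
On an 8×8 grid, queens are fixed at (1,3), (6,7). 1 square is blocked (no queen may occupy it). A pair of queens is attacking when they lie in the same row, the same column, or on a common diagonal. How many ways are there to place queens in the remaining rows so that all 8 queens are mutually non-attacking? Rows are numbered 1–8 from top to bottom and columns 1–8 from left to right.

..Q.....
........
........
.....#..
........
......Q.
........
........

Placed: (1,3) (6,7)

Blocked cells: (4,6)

4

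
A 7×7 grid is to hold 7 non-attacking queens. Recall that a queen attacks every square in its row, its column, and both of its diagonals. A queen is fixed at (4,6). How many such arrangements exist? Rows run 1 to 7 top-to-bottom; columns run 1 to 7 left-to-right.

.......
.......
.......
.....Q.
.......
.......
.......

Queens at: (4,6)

Branch on row 1: col 1 → 1; col 2 → 0; col 4 → 2; col 5 → 2; col 7 → 1.
Sum: 1 + 0 + 2 + 2 + 1 = 6.

6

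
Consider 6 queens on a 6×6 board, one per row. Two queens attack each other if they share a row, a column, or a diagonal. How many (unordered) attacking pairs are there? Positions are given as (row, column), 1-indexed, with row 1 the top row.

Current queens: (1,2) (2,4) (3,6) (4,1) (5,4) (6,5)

Same column: (2,4)–(5,4) (column 4).
Same diagonal: (3,6)–(5,4) (|3−5| = |6−4| = 2); (5,4)–(6,5) (|5−6| = |4−5| = 1).
Total attacking pairs: 3.

3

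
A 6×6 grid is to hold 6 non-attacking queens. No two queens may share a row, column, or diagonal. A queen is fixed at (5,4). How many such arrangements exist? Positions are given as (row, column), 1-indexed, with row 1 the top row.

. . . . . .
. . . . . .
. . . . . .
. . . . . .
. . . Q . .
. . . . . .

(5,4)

1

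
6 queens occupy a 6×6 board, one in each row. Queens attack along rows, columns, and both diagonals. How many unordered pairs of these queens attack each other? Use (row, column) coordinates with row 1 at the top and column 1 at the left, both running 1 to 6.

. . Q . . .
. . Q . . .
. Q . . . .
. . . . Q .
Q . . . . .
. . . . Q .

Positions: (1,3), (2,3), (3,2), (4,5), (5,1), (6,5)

5

Same column: (1,3)–(2,3) (column 3); (4,5)–(6,5) (column 5).
Same diagonal: (2,3)–(3,2) (|2−3| = |3−2| = 1); (2,3)–(4,5) (|2−4| = |3−5| = 2); (3,2)–(6,5) (|3−6| = |2−5| = 3).
Total attacking pairs: 5.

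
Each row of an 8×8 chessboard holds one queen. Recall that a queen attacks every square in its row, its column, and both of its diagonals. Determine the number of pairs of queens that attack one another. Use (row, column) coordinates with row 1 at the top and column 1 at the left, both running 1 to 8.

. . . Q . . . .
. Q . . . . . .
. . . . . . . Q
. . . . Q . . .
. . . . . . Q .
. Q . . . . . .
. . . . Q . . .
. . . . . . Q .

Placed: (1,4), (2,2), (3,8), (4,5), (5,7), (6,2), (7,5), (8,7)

Same column: (2,2)–(6,2) (column 2); (4,5)–(7,5) (column 5); (5,7)–(8,7) (column 7).
Same diagonal: (5,7)–(7,5) (|5−7| = |7−5| = 2).
Total attacking pairs: 4.

4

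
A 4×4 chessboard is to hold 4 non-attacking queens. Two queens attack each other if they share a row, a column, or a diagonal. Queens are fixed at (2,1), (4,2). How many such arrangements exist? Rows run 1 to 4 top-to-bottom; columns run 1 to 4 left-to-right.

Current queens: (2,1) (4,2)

Branch on row 1: col 3 → 1; col 4 → 0.
Sum: 1 + 0 = 1.

1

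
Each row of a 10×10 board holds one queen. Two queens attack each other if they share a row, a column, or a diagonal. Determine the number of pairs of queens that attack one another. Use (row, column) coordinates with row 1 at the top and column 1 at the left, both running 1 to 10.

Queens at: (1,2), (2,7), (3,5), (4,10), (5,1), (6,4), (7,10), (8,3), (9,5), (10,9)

4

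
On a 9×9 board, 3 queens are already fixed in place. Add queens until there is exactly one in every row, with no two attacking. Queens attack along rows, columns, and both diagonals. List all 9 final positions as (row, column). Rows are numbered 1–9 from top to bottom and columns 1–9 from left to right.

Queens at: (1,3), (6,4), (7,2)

Row 2: attacked by (1,3)→{2,3,4}; (6,4)→{4,8}; (7,2)→{2,7}. Safe: 1, 5, 6, 9. Place at column 6.
Row 3: attacked by (1,3)→{1,3,5}; (2,6)→{5,6,7}; (6,4)→{1,4,7}; (7,2)→{2,6}. Safe: 8, 9. Place at column 9.
Row 4: attacked by (1,3)→{3,6}; (2,6)→{4,6,8}; (3,9)→{8,9}; (6,4)→{2,4,6}; (7,2)→{2,5}. Safe: 1, 7. Place at column 7.
Row 5: attacked by (1,3)→{3,7}; (2,6)→{3,6,9}; (3,9)→{7,9}; (4,7)→{6,7,8}; (6,4)→{3,4,5}; (7,2)→{2,4}. Safe: 1. Place at column 1.
Row 8: attacked by (1,3)→{3}; (2,6)→{6}; (3,9)→{4,9}; (4,7)→{3,7}; (5,1)→{1,4}; (6,4)→{2,4,6}; (7,2)→{1,2,3}. Safe: 5, 8. Place at column 5.
Row 9: attacked by (1,3)→{3}; (2,6)→{6}; (3,9)→{3,9}; (4,7)→{2,7}; (5,1)→{1,5}; (6,4)→{1,4,7}; (7,2)→{2,4}; (8,5)→{4,5,6}. Safe: 8. Place at column 8.
Columns [3, 6, 9, 7, 1, 4, 2, 5, 8], r−c [-2, -4, -6, -3, 4, 2, 5, 3, 1], r+c [4, 8, 12, 11, 6, 10, 9, 13, 17] are all distinct, so no two queens attack.

(1,3) (2,6) (3,9) (4,7) (5,1) (6,4) (7,2) (8,5) (9,8)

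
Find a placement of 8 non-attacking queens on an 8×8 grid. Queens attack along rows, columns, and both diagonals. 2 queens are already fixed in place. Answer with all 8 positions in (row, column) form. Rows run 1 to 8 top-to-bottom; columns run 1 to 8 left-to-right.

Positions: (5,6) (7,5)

Row 1: attacked by (5,6)→{2,6}; (7,5)→{5}. Safe: 1, 3, 4, 7, 8. Place at column 4.
Row 2: attacked by (1,4)→{3,4,5}; (5,6)→{3,6}; (7,5)→{5}. Safe: 1, 2, 7, 8. Place at column 2.
Row 3: attacked by (1,4)→{2,4,6}; (2,2)→{1,2,3}; (5,6)→{4,6,8}; (7,5)→{1,5}. Safe: 7. Place at column 7.
Row 4: attacked by (1,4)→{1,4,7}; (2,2)→{2,4}; (3,7)→{6,7,8}; (5,6)→{5,6,7}; (7,5)→{2,5,8}. Safe: 3. Place at column 3.
Row 6: attacked by (1,4)→{4}; (2,2)→{2,6}; (3,7)→{4,7}; (4,3)→{1,3,5}; (5,6)→{5,6,7}; (7,5)→{4,5,6}. Safe: 8. Place at column 8.
Row 8: attacked by (1,4)→{4}; (2,2)→{2,8}; (3,7)→{2,7}; (4,3)→{3,7}; (5,6)→{3,6}; (6,8)→{6,8}; (7,5)→{4,5,6}. Safe: 1. Place at column 1.
Columns [4, 2, 7, 3, 6, 8, 5, 1], r−c [-3, 0, -4, 1, -1, -2, 2, 7], r+c [5, 4, 10, 7, 11, 14, 12, 9] are all distinct, so no two queens attack.

(1,4) (2,2) (3,7) (4,3) (5,6) (6,8) (7,5) (8,1)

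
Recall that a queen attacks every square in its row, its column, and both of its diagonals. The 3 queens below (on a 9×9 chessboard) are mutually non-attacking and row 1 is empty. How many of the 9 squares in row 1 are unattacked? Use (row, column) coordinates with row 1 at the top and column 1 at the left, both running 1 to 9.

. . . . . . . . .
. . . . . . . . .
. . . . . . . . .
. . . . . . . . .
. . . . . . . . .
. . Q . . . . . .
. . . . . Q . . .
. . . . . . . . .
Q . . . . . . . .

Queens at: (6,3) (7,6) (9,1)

4

(6,3) attacks row 1 at column 3 and diagonals 8.
(7,6) attacks row 1 at column 6.
(9,1) attacks row 1 at column 1 and diagonals 9.
Attacked columns: {1, 3, 6, 8, 9}. Safe: {2, 4, 5, 7}.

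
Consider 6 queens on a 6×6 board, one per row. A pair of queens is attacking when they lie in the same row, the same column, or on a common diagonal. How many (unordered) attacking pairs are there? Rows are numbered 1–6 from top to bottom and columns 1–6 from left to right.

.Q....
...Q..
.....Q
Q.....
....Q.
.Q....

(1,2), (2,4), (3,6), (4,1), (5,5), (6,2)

1

Same column: (1,2)–(6,2) (column 2).
Total attacking pairs: 1.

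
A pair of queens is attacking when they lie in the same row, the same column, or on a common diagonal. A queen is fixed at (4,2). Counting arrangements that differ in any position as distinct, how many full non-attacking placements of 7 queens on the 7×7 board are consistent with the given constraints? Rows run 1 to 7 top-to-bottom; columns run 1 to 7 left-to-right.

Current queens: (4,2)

6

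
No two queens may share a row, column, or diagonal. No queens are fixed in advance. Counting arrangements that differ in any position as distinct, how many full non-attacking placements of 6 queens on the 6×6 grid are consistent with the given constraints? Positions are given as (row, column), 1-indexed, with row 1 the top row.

4

Branch on row 1: col 1 → 0; col 2 → 1; col 3 → 1; col 4 → 1; col 5 → 1; col 6 → 0.
Sum: 0 + 1 + 1 + 1 + 1 + 0 = 4.
(This is the classic 6-queens count.)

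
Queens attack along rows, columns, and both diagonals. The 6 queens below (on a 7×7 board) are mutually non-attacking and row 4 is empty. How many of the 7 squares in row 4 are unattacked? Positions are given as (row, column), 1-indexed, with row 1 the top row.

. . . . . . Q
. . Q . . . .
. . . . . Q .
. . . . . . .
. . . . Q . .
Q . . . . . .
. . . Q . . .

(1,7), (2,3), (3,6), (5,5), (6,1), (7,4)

1

(1,7) attacks row 4 at column 7 and diagonals 4.
(2,3) attacks row 4 at column 3 and diagonals 1, 5.
(3,6) attacks row 4 at column 6 and diagonals 5, 7.
(5,5) attacks row 4 at column 5 and diagonals 4, 6.
(6,1) attacks row 4 at column 1 and diagonals 3.
(7,4) attacks row 4 at column 4 and diagonals 1, 7.
Attacked columns: {1, 3, 4, 5, 6, 7}. Safe: {2}.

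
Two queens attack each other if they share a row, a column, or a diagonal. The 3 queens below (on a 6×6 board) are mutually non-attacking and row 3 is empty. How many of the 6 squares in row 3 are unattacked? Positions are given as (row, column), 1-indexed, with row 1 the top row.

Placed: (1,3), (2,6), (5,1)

2

(1,3) attacks row 3 at column 3 and diagonals 1, 5.
(2,6) attacks row 3 at column 6 and diagonals 5.
(5,1) attacks row 3 at column 1 and diagonals 3.
Attacked columns: {1, 3, 5, 6}. Safe: {2, 4}.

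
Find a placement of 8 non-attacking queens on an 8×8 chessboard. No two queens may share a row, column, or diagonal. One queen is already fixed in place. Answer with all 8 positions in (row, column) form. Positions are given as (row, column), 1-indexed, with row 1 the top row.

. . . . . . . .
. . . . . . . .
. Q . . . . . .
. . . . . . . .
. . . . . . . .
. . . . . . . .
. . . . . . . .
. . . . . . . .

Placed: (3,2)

Row 1: attacked by (3,2)→{2,4}. Safe: 1, 3, 5, 6, 7, 8. Place at column 6.
Row 2: attacked by (1,6)→{5,6,7}; (3,2)→{1,2,3}. Safe: 4, 8. Place at column 8.
Row 4: attacked by (1,6)→{3,6}; (2,8)→{6,8}; (3,2)→{1,2,3}. Safe: 4, 5, 7. Place at column 4.
Row 5: attacked by (1,6)→{2,6}; (2,8)→{5,8}; (3,2)→{2,4}; (4,4)→{3,4,5}. Safe: 1, 7. Place at column 1.
Row 6: attacked by (1,6)→{1,6}; (2,8)→{4,8}; (3,2)→{2,5}; (4,4)→{2,4,6}; (5,1)→{1,2}. Safe: 3, 7. Place at column 7.
Row 7: attacked by (1,6)→{6}; (2,8)→{3,8}; (3,2)→{2,6}; (4,4)→{1,4,7}; (5,1)→{1,3}; (6,7)→{6,7,8}. Safe: 5. Place at column 5.
Row 8: attacked by (1,6)→{6}; (2,8)→{2,8}; (3,2)→{2,7}; (4,4)→{4,8}; (5,1)→{1,4}; (6,7)→{5,7}; (7,5)→{4,5,6}. Safe: 3. Place at column 3.
Columns [6, 8, 2, 4, 1, 7, 5, 3], r−c [-5, -6, 1, 0, 4, -1, 2, 5], r+c [7, 10, 5, 8, 6, 13, 12, 11] are all distinct, so no two queens attack.

(1,6) (2,8) (3,2) (4,4) (5,1) (6,7) (7,5) (8,3)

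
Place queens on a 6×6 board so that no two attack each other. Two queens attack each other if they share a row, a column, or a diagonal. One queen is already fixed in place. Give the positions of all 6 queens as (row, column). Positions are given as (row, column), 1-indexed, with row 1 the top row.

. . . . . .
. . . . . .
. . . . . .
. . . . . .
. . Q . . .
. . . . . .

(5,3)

Row 1: attacked by (5,3)→{3}. Safe: 1, 2, 4, 5, 6. Place at column 2.
Row 2: attacked by (1,2)→{1,2,3}; (5,3)→{3,6}. Safe: 4, 5. Place at column 4.
Row 3: attacked by (1,2)→{2,4}; (2,4)→{3,4,5}; (5,3)→{1,3,5}. Safe: 6. Place at column 6.
Row 4: attacked by (1,2)→{2,5}; (2,4)→{2,4,6}; (3,6)→{5,6}; (5,3)→{2,3,4}. Safe: 1. Place at column 1.
Row 6: attacked by (1,2)→{2}; (2,4)→{4}; (3,6)→{3,6}; (4,1)→{1,3}; (5,3)→{2,3,4}. Safe: 5. Place at column 5.
Columns [2, 4, 6, 1, 3, 5], r−c [-1, -2, -3, 3, 2, 1], r+c [3, 6, 9, 5, 8, 11] are all distinct, so no two queens attack.

(1,2) (2,4) (3,6) (4,1) (5,3) (6,5)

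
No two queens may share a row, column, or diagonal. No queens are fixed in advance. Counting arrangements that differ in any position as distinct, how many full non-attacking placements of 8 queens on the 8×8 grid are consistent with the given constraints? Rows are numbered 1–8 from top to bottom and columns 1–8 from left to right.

92

Branch on row 1: col 1 → 4; col 2 → 8; col 3 → 16; col 4 → 18; col 5 → 18; col 6 → 16; col 7 → 8; col 8 → 4.
Sum: 4 + 8 + 16 + 18 + 18 + 16 + 8 + 4 = 92.
(This is the classic 8-queens count.)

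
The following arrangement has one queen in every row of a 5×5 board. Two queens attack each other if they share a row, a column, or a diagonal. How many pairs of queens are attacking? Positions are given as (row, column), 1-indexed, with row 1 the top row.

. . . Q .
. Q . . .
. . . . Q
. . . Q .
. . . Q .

Same column: (1,4)–(4,4) (column 4); (1,4)–(5,4) (column 4); (4,4)–(5,4) (column 4).
Same diagonal: (2,2)–(4,4) (|2−4| = |2−4| = 2); (3,5)–(4,4) (|3−4| = |5−4| = 1).
Total attacking pairs: 5.

5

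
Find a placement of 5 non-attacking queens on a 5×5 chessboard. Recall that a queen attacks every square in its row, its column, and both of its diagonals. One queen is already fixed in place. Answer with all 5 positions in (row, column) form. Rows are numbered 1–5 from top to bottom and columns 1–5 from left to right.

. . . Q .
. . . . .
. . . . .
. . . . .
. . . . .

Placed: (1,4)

(1,4) (2,2) (3,5) (4,3) (5,1)

Row 2: attacked by (1,4)→{3,4,5}. Safe: 1, 2. Place at column 2.
Row 3: attacked by (1,4)→{2,4}; (2,2)→{1,2,3}. Safe: 5. Place at column 5.
Row 4: attacked by (1,4)→{1,4}; (2,2)→{2,4}; (3,5)→{4,5}. Safe: 3. Place at column 3.
Row 5: attacked by (1,4)→{4}; (2,2)→{2,5}; (3,5)→{3,5}; (4,3)→{2,3,4}. Safe: 1. Place at column 1.
Columns [4, 2, 5, 3, 1], r−c [-3, 0, -2, 1, 4], r+c [5, 4, 8, 7, 6] are all distinct, so no two queens attack.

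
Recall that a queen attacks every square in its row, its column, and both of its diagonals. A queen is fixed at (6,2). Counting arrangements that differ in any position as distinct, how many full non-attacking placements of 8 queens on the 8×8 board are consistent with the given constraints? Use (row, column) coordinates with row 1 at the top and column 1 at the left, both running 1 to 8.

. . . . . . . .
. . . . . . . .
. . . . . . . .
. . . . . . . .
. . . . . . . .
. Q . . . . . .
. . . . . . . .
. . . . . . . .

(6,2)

14

Branch on row 1: col 1 → 1; col 3 → 2; col 4 → 3; col 5 → 3; col 6 → 4; col 8 → 1.
Sum: 1 + 2 + 3 + 3 + 4 + 1 = 14.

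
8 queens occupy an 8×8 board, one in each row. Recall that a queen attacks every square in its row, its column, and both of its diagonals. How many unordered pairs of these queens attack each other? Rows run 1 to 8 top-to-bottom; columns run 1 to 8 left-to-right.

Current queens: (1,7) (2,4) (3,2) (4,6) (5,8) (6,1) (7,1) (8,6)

Same column: (4,6)–(8,6) (column 6); (6,1)–(7,1) (column 1).
Same diagonal: (1,7)–(7,1) (|1−7| = |7−1| = 6); (2,4)–(4,6) (|2−4| = |4−6| = 2).
Total attacking pairs: 4.

4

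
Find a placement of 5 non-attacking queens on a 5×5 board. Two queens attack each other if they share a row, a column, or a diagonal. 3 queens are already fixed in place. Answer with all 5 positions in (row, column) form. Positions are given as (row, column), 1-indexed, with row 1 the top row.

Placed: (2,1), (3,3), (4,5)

Row 1: attacked by (2,1)→{1,2}; (3,3)→{1,3,5}; (4,5)→{2,5}. Safe: 4. Place at column 4.
Row 5: attacked by (1,4)→{4}; (2,1)→{1,4}; (3,3)→{1,3,5}; (4,5)→{4,5}. Safe: 2. Place at column 2.
Columns [4, 1, 3, 5, 2], r−c [-3, 1, 0, -1, 3], r+c [5, 3, 6, 9, 7] are all distinct, so no two queens attack.

(1,4) (2,1) (3,3) (4,5) (5,2)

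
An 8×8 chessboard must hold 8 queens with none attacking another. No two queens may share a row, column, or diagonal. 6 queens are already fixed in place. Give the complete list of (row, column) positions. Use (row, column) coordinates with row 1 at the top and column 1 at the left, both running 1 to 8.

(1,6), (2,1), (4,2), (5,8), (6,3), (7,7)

(1,6) (2,1) (3,5) (4,2) (5,8) (6,3) (7,7) (8,4)

Row 3: attacked by (1,6)→{4,6,8}; (2,1)→{1,2}; (4,2)→{1,2,3}; (5,8)→{6,8}; (6,3)→{3,6}; (7,7)→{3,7}. Safe: 5. Place at column 5.
Row 8: attacked by (1,6)→{6}; (2,1)→{1,7}; (3,5)→{5}; (4,2)→{2,6}; (5,8)→{5,8}; (6,3)→{1,3,5}; (7,7)→{6,7,8}. Safe: 4. Place at column 4.
Columns [6, 1, 5, 2, 8, 3, 7, 4], r−c [-5, 1, -2, 2, -3, 3, 0, 4], r+c [7, 3, 8, 6, 13, 9, 14, 12] are all distinct, so no two queens attack.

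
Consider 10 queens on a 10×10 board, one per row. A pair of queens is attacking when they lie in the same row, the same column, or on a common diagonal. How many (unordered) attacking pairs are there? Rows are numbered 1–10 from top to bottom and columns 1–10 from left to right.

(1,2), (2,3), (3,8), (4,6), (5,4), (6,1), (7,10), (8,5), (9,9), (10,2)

Same column: (1,2)–(10,2) (column 2).
Same diagonal: (1,2)–(2,3) (|1−2| = |2−3| = 1).
Total attacking pairs: 2.

2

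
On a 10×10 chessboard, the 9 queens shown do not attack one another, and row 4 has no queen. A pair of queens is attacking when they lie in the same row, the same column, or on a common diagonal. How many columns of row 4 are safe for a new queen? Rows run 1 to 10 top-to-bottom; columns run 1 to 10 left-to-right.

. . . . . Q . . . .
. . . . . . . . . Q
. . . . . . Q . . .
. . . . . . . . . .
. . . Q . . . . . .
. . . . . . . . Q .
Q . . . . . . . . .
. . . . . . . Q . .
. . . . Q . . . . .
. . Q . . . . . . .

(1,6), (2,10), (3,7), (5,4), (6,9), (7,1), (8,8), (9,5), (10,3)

1

(1,6) attacks row 4 at column 6 and diagonals 3, 9.
(2,10) attacks row 4 at column 10 and diagonals 8.
(3,7) attacks row 4 at column 7 and diagonals 6, 8.
(5,4) attacks row 4 at column 4 and diagonals 3, 5.
(6,9) attacks row 4 at column 9 and diagonals 7.
(7,1) attacks row 4 at column 1 and diagonals 4.
(8,8) attacks row 4 at column 8 and diagonals 4.
(9,5) attacks row 4 at column 5 and diagonals 10.
(10,3) attacks row 4 at column 3 and diagonals 9.
Attacked columns: {1, 3, 4, 5, 6, 7, 8, 9, 10}. Safe: {2}.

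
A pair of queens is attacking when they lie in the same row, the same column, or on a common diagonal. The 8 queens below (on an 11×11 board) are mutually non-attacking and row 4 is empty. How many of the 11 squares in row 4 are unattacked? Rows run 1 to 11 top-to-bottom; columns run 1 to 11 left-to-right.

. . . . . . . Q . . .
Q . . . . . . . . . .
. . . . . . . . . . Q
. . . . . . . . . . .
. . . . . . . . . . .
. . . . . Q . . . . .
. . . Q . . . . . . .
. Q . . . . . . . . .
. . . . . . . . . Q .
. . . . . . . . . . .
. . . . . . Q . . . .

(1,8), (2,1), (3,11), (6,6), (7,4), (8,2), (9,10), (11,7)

1

(1,8) attacks row 4 at column 8 and diagonals 5, 11.
(2,1) attacks row 4 at column 1 and diagonals 3.
(3,11) attacks row 4 at column 11 and diagonals 10.
(6,6) attacks row 4 at column 6 and diagonals 4, 8.
(7,4) attacks row 4 at column 4 and diagonals 1, 7.
(8,2) attacks row 4 at column 2 and diagonals 6.
(9,10) attacks row 4 at column 10 and diagonals 5.
(11,7) attacks row 4 at column 7.
Attacked columns: {1, 2, 3, 4, 5, 6, 7, 8, 10, 11}. Safe: {9}.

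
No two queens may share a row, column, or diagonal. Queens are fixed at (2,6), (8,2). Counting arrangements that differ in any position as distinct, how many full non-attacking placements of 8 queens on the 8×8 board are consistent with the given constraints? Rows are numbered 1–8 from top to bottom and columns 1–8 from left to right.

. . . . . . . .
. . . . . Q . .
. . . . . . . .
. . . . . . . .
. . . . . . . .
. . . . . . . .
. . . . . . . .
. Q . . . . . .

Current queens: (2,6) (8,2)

Branch on row 1: col 1 → 0; col 3 → 2; col 4 → 1; col 8 → 0.
Sum: 0 + 2 + 1 + 0 = 3.

3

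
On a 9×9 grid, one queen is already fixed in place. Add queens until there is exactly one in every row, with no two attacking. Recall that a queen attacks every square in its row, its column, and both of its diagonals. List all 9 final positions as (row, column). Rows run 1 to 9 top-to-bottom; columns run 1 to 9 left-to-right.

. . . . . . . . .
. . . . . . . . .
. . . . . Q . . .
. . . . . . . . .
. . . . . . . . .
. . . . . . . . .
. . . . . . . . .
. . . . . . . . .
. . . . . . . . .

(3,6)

Row 1: attacked by (3,6)→{4,6,8}. Safe: 1, 2, 3, 5, 7, 9. Place at column 7.
Row 2: attacked by (1,7)→{6,7,8}; (3,6)→{5,6,7}. Safe: 1, 2, 3, 4, 9. Place at column 1.
Row 4: attacked by (1,7)→{4,7}; (2,1)→{1,3}; (3,6)→{5,6,7}. Safe: 2, 8, 9. Place at column 9.
Row 5: attacked by (1,7)→{3,7}; (2,1)→{1,4}; (3,6)→{4,6,8}; (4,9)→{8,9}. Safe: 2, 5. Place at column 2.
Row 6: attacked by (1,7)→{2,7}; (2,1)→{1,5}; (3,6)→{3,6,9}; (4,9)→{7,9}; (5,2)→{1,2,3}. Safe: 4, 8. Place at column 4.
Row 7: attacked by (1,7)→{1,7}; (2,1)→{1,6}; (3,6)→{2,6}; (4,9)→{6,9}; (5,2)→{2,4}; (6,4)→{3,4,5}. Safe: 8. Place at column 8.
Row 8: attacked by (1,7)→{7}; (2,1)→{1,7}; (3,6)→{1,6}; (4,9)→{5,9}; (5,2)→{2,5}; (6,4)→{2,4,6}; (7,8)→{7,8,9}. Safe: 3. Place at column 3.
Row 9: attacked by (1,7)→{7}; (2,1)→{1,8}; (3,6)→{6}; (4,9)→{4,9}; (5,2)→{2,6}; (6,4)→{1,4,7}; (7,8)→{6,8}; (8,3)→{2,3,4}. Safe: 5. Place at column 5.
Columns [7, 1, 6, 9, 2, 4, 8, 3, 5], r−c [-6, 1, -3, -5, 3, 2, -1, 5, 4], r+c [8, 3, 9, 13, 7, 10, 15, 11, 14] are all distinct, so no two queens attack.

(1,7) (2,1) (3,6) (4,9) (5,2) (6,4) (7,8) (8,3) (9,5)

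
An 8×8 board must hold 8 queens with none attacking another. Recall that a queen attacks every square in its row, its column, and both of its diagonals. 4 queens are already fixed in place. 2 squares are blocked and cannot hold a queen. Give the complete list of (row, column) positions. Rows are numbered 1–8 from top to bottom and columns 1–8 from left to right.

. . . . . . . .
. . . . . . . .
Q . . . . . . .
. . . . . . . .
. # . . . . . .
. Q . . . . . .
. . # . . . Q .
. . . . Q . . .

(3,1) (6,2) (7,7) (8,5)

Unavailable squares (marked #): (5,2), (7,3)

(1,8) (2,4) (3,1) (4,3) (5,6) (6,2) (7,7) (8,5)

Row 1: attacked by (3,1)→{1,3}; (6,2)→{2,7}; (7,7)→{1,7}; (8,5)→{5}. Safe: 4, 6, 8. Place at column 8.
Row 2: attacked by (1,8)→{7,8}; (3,1)→{1,2}; (6,2)→{2,6}; (7,7)→{2,7}; (8,5)→{5}. Safe: 3, 4. Place at column 4.
Row 4: attacked by (1,8)→{5,8}; (2,4)→{2,4,6}; (3,1)→{1,2}; (6,2)→{2,4}; (7,7)→{4,7}; (8,5)→{1,5}. Safe: 3. Place at column 3.
Row 5: attacked by (1,8)→{4,8}; (2,4)→{1,4,7}; (3,1)→{1,3}; (4,3)→{2,3,4}; (6,2)→{1,2,3}; (7,7)→{5,7}; (8,5)→{2,5,8}. Blocked: 2. Safe: 6. Place at column 6.
Columns [8, 4, 1, 3, 6, 2, 7, 5], r−c [-7, -2, 2, 1, -1, 4, 0, 3], r+c [9, 6, 4, 7, 11, 8, 14, 13] are all distinct, so no two queens attack.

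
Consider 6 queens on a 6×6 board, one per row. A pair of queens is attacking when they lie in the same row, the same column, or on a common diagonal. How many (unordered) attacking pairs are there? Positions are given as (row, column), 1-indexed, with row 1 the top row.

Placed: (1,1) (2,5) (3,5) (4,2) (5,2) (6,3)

Same column: (2,5)–(3,5) (column 5); (4,2)–(5,2) (column 2).
Same diagonal: (2,5)–(5,2) (|2−5| = |5−2| = 3); (5,2)–(6,3) (|5−6| = |2−3| = 1).
Total attacking pairs: 4.

4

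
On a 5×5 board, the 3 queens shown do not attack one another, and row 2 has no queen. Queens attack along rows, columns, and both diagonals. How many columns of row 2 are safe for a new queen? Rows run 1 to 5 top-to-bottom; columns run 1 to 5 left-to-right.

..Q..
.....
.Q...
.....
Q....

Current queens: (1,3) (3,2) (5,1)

1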